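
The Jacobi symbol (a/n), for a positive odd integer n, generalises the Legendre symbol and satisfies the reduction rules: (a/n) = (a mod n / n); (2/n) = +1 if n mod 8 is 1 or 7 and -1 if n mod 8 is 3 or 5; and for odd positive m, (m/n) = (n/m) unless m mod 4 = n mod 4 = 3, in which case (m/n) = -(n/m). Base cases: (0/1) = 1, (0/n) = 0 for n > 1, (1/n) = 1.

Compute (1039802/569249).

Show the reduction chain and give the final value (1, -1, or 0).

-1

(1039802/569249): 1039802 mod 569249 = 470553, so (1039802/569249) = (470553/569249)
flip (470553/569249) -> (569249/470553): both odd, 470553 mod 4 = 1, 569249 mod 4 = 1, so the flip contributes +1; sign now +1
(569249/470553): 569249 mod 470553 = 98696, so (569249/470553) = (98696/470553)
factor out 2^3: 98696 = 2^3·12337; with 470553 mod 8 = 1, (2/470553) = +1; sign now +1; continue with (12337/470553)
flip (12337/470553) -> (470553/12337): both odd, 12337 mod 4 = 1, 470553 mod 4 = 1, so the flip contributes +1; sign now +1
(470553/12337): 470553 mod 12337 = 1747, so (470553/12337) = (1747/12337)
flip (1747/12337) -> (12337/1747): both odd, 1747 mod 4 = 3, 12337 mod 4 = 1, so the flip contributes +1; sign now +1
(12337/1747): 12337 mod 1747 = 108, so (12337/1747) = (108/1747)
factor out 2^2: 108 = 2^2·27; with 1747 mod 8 = 3, (2/1747) = -1; sign now +1; continue with (27/1747)
flip (27/1747) -> (1747/27): both odd, 27 mod 4 = 3, 1747 mod 4 = 3, so the flip contributes -1; sign now -1
(1747/27): 1747 mod 27 = 19, so (1747/27) = (19/27)
flip (19/27) -> (27/19): both odd, 19 mod 4 = 3, 27 mod 4 = 3, so the flip contributes -1; sign now +1
(27/19): 27 mod 19 = 8, so (27/19) = (8/19)
factor out 2^3: 8 = 2^3·1; with 19 mod 8 = 3, (2/19) = -1; sign now -1; continue with (1/19)
reached (1/19) = 1, so the symbol is -1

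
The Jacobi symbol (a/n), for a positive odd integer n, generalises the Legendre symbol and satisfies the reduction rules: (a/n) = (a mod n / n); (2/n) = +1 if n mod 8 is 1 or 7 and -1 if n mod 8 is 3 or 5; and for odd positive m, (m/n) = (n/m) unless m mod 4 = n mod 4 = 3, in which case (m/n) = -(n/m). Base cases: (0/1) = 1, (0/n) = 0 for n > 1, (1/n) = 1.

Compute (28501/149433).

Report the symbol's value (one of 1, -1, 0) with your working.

-1

reciprocity: (28501/149433) = +1·(149433/28501) since 28501 mod 4 = 1, 149433 mod 4 = 1; sign now +1
(149433/28501) = (6928/28501)   [reduce mod 28501]
6928 = 2^4·433; (2/28501) = -1 since 28501 mod 8 = 5, so (6928/28501) = (-1)^4·(433/28501); sign now +1
reciprocity: (433/28501) = +1·(28501/433) since 433 mod 4 = 1, 28501 mod 4 = 1; sign now +1
(28501/433) = (356/433)   [reduce mod 433]
356 = 2^2·89; (2/433) = +1 since 433 mod 8 = 1, so (356/433) = (+1)^2·(89/433); sign now +1
reciprocity: (89/433) = +1·(433/89) since 89 mod 4 = 1, 433 mod 4 = 1; sign now +1
(433/89) = (77/89)   [reduce mod 89]
reciprocity: (77/89) = +1·(89/77) since 77 mod 4 = 1, 89 mod 4 = 1; sign now +1
(89/77) = (12/77)   [reduce mod 77]
12 = 2^2·3; (2/77) = -1 since 77 mod 8 = 5, so (12/77) = (-1)^2·(3/77); sign now +1
reciprocity: (3/77) = +1·(77/3) since 3 mod 4 = 3, 77 mod 4 = 1; sign now +1
(77/3) = (2/3)   [reduce mod 3]
2 = 2^1·1; (2/3) = -1 since 3 mod 8 = 3, so (2/3) = (-1)^1·(1/3); sign now -1
(1/3) = 1; final value = sign = -1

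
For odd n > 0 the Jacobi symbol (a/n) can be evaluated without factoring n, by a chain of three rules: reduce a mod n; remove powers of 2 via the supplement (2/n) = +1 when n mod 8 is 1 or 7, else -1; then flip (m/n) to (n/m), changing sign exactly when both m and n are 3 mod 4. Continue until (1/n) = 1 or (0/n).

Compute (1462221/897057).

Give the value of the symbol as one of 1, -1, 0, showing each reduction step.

(1462221/897057) = (565164/897057)   [reduce mod 897057]
565164 = 2^2·141291; (2/897057) = +1 since 897057 mod 8 = 1, so (565164/897057) = (+1)^2·(141291/897057); sign now +1
reciprocity: (141291/897057) = +1·(897057/141291) since 141291 mod 4 = 3, 897057 mod 4 = 1; sign now +1
(897057/141291) = (49311/141291)   [reduce mod 141291]
reciprocity: (49311/141291) = -1·(141291/49311) since 49311 mod 4 = 3, 141291 mod 4 = 3; sign now -1
(141291/49311) = (42669/49311)   [reduce mod 49311]
reciprocity: (42669/49311) = +1·(49311/42669) since 42669 mod 4 = 1, 49311 mod 4 = 3; sign now -1
(49311/42669) = (6642/42669)   [reduce mod 42669]
6642 = 2^1·3321; (2/42669) = -1 since 42669 mod 8 = 5, so (6642/42669) = (-1)^1·(3321/42669); sign now +1
reciprocity: (3321/42669) = +1·(42669/3321) since 3321 mod 4 = 1, 42669 mod 4 = 1; sign now +1
(42669/3321) = (2817/3321)   [reduce mod 3321]
reciprocity: (2817/3321) = +1·(3321/2817) since 2817 mod 4 = 1, 3321 mod 4 = 1; sign now +1
(3321/2817) = (504/2817)   [reduce mod 2817]
504 = 2^3·63; (2/2817) = +1 since 2817 mod 8 = 1, so (504/2817) = (+1)^3·(63/2817); sign now +1
reciprocity: (63/2817) = +1·(2817/63) since 63 mod 4 = 3, 2817 mod 4 = 1; sign now +1
(2817/63) = (45/63)   [reduce mod 63]
reciprocity: (45/63) = +1·(63/45) since 45 mod 4 = 1, 63 mod 4 = 3; sign now +1
(63/45) = (18/45)   [reduce mod 45]
18 = 2^1·9; (2/45) = -1 since 45 mod 8 = 5, so (18/45) = (-1)^1·(9/45); sign now -1
reciprocity: (9/45) = +1·(45/9) since 9 mod 4 = 1, 45 mod 4 = 1; sign now -1
(45/9) = (0/9)   [reduce mod 9]
(0/9) = 0   [gcd(a, n) > 1]; final value = 0

0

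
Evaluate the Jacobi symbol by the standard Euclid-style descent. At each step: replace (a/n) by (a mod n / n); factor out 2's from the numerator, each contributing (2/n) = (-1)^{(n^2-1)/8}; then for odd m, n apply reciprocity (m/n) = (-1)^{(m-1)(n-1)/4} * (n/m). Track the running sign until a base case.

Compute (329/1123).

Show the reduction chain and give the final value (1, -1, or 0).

flip (329/1123) -> (1123/329): both odd, 329 mod 4 = 1, 1123 mod 4 = 3, so the flip contributes +1; sign now +1
(1123/329): 1123 mod 329 = 136, so (1123/329) = (136/329)
factor out 2^3: 136 = 2^3·17; with 329 mod 8 = 1, (2/329) = +1; sign now +1; continue with (17/329)
flip (17/329) -> (329/17): both odd, 17 mod 4 = 1, 329 mod 4 = 1, so the flip contributes +1; sign now +1
(329/17): 329 mod 17 = 6, so (329/17) = (6/17)
factor out 2^1: 6 = 2^1·3; with 17 mod 8 = 1, (2/17) = +1; sign now +1; continue with (3/17)
flip (3/17) -> (17/3): both odd, 3 mod 4 = 3, 17 mod 4 = 1, so the flip contributes +1; sign now +1
(17/3): 17 mod 3 = 2, so (17/3) = (2/3)
factor out 2^1: 2 = 2^1·1; with 3 mod 8 = 3, (2/3) = -1; sign now -1; continue with (1/3)
reached (1/3) = 1, so the symbol is -1

-1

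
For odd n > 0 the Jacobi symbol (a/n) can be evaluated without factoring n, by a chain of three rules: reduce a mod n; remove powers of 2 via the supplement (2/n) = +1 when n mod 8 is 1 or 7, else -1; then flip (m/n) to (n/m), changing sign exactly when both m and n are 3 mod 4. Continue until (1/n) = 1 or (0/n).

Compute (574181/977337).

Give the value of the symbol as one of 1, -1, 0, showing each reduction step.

flip (574181/977337) -> (977337/574181): both odd, 574181 mod 4 = 1, 977337 mod 4 = 1, so the flip contributes +1; sign now +1
(977337/574181): 977337 mod 574181 = 403156, so (977337/574181) = (403156/574181)
factor out 2^2: 403156 = 2^2·100789; with 574181 mod 8 = 5, (2/574181) = -1; sign now +1; continue with (100789/574181)
flip (100789/574181) -> (574181/100789): both odd, 100789 mod 4 = 1, 574181 mod 4 = 1, so the flip contributes +1; sign now +1
(574181/100789): 574181 mod 100789 = 70236, so (574181/100789) = (70236/100789)
factor out 2^2: 70236 = 2^2·17559; with 100789 mod 8 = 5, (2/100789) = -1; sign now +1; continue with (17559/100789)
flip (17559/100789) -> (100789/17559): both odd, 17559 mod 4 = 3, 100789 mod 4 = 1, so the flip contributes +1; sign now +1
(100789/17559): 100789 mod 17559 = 12994, so (100789/17559) = (12994/17559)
factor out 2^1: 12994 = 2^1·6497; with 17559 mod 8 = 7, (2/17559) = +1; sign now +1; continue with (6497/17559)
flip (6497/17559) -> (17559/6497): both odd, 6497 mod 4 = 1, 17559 mod 4 = 3, so the flip contributes +1; sign now +1
(17559/6497): 17559 mod 6497 = 4565, so (17559/6497) = (4565/6497)
flip (4565/6497) -> (6497/4565): both odd, 4565 mod 4 = 1, 6497 mod 4 = 1, so the flip contributes +1; sign now +1
(6497/4565): 6497 mod 4565 = 1932, so (6497/4565) = (1932/4565)
factor out 2^2: 1932 = 2^2·483; with 4565 mod 8 = 5, (2/4565) = -1; sign now +1; continue with (483/4565)
flip (483/4565) -> (4565/483): both odd, 483 mod 4 = 3, 4565 mod 4 = 1, so the flip contributes +1; sign now +1
(4565/483): 4565 mod 483 = 218, so (4565/483) = (218/483)
factor out 2^1: 218 = 2^1·109; with 483 mod 8 = 3, (2/483) = -1; sign now -1; continue with (109/483)
flip (109/483) -> (483/109): both odd, 109 mod 4 = 1, 483 mod 4 = 3, so the flip contributes +1; sign now -1
(483/109): 483 mod 109 = 47, so (483/109) = (47/109)
flip (47/109) -> (109/47): both odd, 47 mod 4 = 3, 109 mod 4 = 1, so the flip contributes +1; sign now -1
(109/47): 109 mod 47 = 15, so (109/47) = (15/47)
flip (15/47) -> (47/15): both odd, 15 mod 4 = 3, 47 mod 4 = 3, so the flip contributes -1; sign now +1
(47/15): 47 mod 15 = 2, so (47/15) = (2/15)
factor out 2^1: 2 = 2^1·1; with 15 mod 8 = 7, (2/15) = +1; sign now +1; continue with (1/15)
reached (1/15) = 1, so the symbol is +1

1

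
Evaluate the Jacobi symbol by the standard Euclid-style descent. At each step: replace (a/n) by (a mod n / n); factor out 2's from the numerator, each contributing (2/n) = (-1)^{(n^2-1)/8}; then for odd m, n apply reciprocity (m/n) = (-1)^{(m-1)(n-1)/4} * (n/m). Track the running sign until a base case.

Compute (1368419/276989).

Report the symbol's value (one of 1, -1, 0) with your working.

(1368419/276989): 1368419 mod 276989 = 260463, so (1368419/276989) = (260463/276989)
flip (260463/276989) -> (276989/260463): both odd, 260463 mod 4 = 3, 276989 mod 4 = 1, so the flip contributes +1; sign now +1
(276989/260463): 276989 mod 260463 = 16526, so (276989/260463) = (16526/260463)
factor out 2^1: 16526 = 2^1·8263; with 260463 mod 8 = 7, (2/260463) = +1; sign now +1; continue with (8263/260463)
flip (8263/260463) -> (260463/8263): both odd, 8263 mod 4 = 3, 260463 mod 4 = 3, so the flip contributes -1; sign now -1
(260463/8263): 260463 mod 8263 = 4310, so (260463/8263) = (4310/8263)
factor out 2^1: 4310 = 2^1·2155; with 8263 mod 8 = 7, (2/8263) = +1; sign now -1; continue with (2155/8263)
flip (2155/8263) -> (8263/2155): both odd, 2155 mod 4 = 3, 8263 mod 4 = 3, so the flip contributes -1; sign now +1
(8263/2155): 8263 mod 2155 = 1798, so (8263/2155) = (1798/2155)
factor out 2^1: 1798 = 2^1·899; with 2155 mod 8 = 3, (2/2155) = -1; sign now -1; continue with (899/2155)
flip (899/2155) -> (2155/899): both odd, 899 mod 4 = 3, 2155 mod 4 = 3, so the flip contributes -1; sign now +1
(2155/899): 2155 mod 899 = 357, so (2155/899) = (357/899)
flip (357/899) -> (899/357): both odd, 357 mod 4 = 1, 899 mod 4 = 3, so the flip contributes +1; sign now +1
(899/357): 899 mod 357 = 185, so (899/357) = (185/357)
flip (185/357) -> (357/185): both odd, 185 mod 4 = 1, 357 mod 4 = 1, so the flip contributes +1; sign now +1
(357/185): 357 mod 185 = 172, so (357/185) = (172/185)
factor out 2^2: 172 = 2^2·43; with 185 mod 8 = 1, (2/185) = +1; sign now +1; continue with (43/185)
flip (43/185) -> (185/43): both odd, 43 mod 4 = 3, 185 mod 4 = 1, so the flip contributes +1; sign now +1
(185/43): 185 mod 43 = 13, so (185/43) = (13/43)
flip (13/43) -> (43/13): both odd, 13 mod 4 = 1, 43 mod 4 = 3, so the flip contributes +1; sign now +1
(43/13): 43 mod 13 = 4, so (43/13) = (4/13)
factor out 2^2: 4 = 2^2·1; with 13 mod 8 = 5, (2/13) = -1; sign now +1; continue with (1/13)
reached (1/13) = 1, so the symbol is +1

1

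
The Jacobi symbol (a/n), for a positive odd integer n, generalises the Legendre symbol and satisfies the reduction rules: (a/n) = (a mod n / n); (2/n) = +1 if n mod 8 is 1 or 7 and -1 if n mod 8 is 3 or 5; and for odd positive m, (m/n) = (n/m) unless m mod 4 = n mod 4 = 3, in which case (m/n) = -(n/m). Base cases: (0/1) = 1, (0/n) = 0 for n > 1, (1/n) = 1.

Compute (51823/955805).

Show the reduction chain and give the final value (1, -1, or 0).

1

reciprocity: (51823/955805) = +1·(955805/51823) since 51823 mod 4 = 3, 955805 mod 4 = 1; sign now +1
(955805/51823) = (22991/51823)   [reduce mod 51823]
reciprocity: (22991/51823) = -1·(51823/22991) since 22991 mod 4 = 3, 51823 mod 4 = 3; sign now -1
(51823/22991) = (5841/22991)   [reduce mod 22991]
reciprocity: (5841/22991) = +1·(22991/5841) since 5841 mod 4 = 1, 22991 mod 4 = 3; sign now -1
(22991/5841) = (5468/5841)   [reduce mod 5841]
5468 = 2^2·1367; (2/5841) = +1 since 5841 mod 8 = 1, so (5468/5841) = (+1)^2·(1367/5841); sign now -1
reciprocity: (1367/5841) = +1·(5841/1367) since 1367 mod 4 = 3, 5841 mod 4 = 1; sign now -1
(5841/1367) = (373/1367)   [reduce mod 1367]
reciprocity: (373/1367) = +1·(1367/373) since 373 mod 4 = 1, 1367 mod 4 = 3; sign now -1
(1367/373) = (248/373)   [reduce mod 373]
248 = 2^3·31; (2/373) = -1 since 373 mod 8 = 5, so (248/373) = (-1)^3·(31/373); sign now +1
reciprocity: (31/373) = +1·(373/31) since 31 mod 4 = 3, 373 mod 4 = 1; sign now +1
(373/31) = (1/31)   [reduce mod 31]
(1/31) = 1; final value = sign = +1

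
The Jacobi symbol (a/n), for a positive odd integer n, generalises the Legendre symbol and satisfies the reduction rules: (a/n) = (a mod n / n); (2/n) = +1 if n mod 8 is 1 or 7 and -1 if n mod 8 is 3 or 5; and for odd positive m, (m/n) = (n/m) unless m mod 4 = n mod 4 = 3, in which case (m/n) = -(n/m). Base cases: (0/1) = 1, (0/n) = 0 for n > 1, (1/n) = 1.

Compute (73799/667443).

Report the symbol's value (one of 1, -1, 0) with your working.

1

reciprocity: (73799/667443) = -1·(667443/73799) since 73799 mod 4 = 3, 667443 mod 4 = 3; sign now -1
(667443/73799) = (3252/73799)   [reduce mod 73799]
3252 = 2^2·813; (2/73799) = +1 since 73799 mod 8 = 7, so (3252/73799) = (+1)^2·(813/73799); sign now -1
reciprocity: (813/73799) = +1·(73799/813) since 813 mod 4 = 1, 73799 mod 4 = 3; sign now -1
(73799/813) = (629/813)   [reduce mod 813]
reciprocity: (629/813) = +1·(813/629) since 629 mod 4 = 1, 813 mod 4 = 1; sign now -1
(813/629) = (184/629)   [reduce mod 629]
184 = 2^3·23; (2/629) = -1 since 629 mod 8 = 5, so (184/629) = (-1)^3·(23/629); sign now +1
reciprocity: (23/629) = +1·(629/23) since 23 mod 4 = 3, 629 mod 4 = 1; sign now +1
(629/23) = (8/23)   [reduce mod 23]
8 = 2^3·1; (2/23) = +1 since 23 mod 8 = 7, so (8/23) = (+1)^3·(1/23); sign now +1
(1/23) = 1; final value = sign = +1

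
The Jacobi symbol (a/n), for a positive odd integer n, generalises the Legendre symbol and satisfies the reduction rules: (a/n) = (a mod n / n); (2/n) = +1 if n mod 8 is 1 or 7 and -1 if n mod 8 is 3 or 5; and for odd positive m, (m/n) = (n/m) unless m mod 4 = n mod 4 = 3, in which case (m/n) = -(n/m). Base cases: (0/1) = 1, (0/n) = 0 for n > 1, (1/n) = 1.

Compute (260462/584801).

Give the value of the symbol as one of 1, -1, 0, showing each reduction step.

1

260462 = 2^1·130231; (2/584801) = +1 since 584801 mod 8 = 1, so (260462/584801) = (+1)^1·(130231/584801); sign now +1
reciprocity: (130231/584801) = +1·(584801/130231) since 130231 mod 4 = 3, 584801 mod 4 = 1; sign now +1
(584801/130231) = (63877/130231)   [reduce mod 130231]
reciprocity: (63877/130231) = +1·(130231/63877) since 63877 mod 4 = 1, 130231 mod 4 = 3; sign now +1
(130231/63877) = (2477/63877)   [reduce mod 63877]
reciprocity: (2477/63877) = +1·(63877/2477) since 2477 mod 4 = 1, 63877 mod 4 = 1; sign now +1
(63877/2477) = (1952/2477)   [reduce mod 2477]
1952 = 2^5·61; (2/2477) = -1 since 2477 mod 8 = 5, so (1952/2477) = (-1)^5·(61/2477); sign now -1
reciprocity: (61/2477) = +1·(2477/61) since 61 mod 4 = 1, 2477 mod 4 = 1; sign now -1
(2477/61) = (37/61)   [reduce mod 61]
reciprocity: (37/61) = +1·(61/37) since 37 mod 4 = 1, 61 mod 4 = 1; sign now -1
(61/37) = (24/37)   [reduce mod 37]
24 = 2^3·3; (2/37) = -1 since 37 mod 8 = 5, so (24/37) = (-1)^3·(3/37); sign now +1
reciprocity: (3/37) = +1·(37/3) since 3 mod 4 = 3, 37 mod 4 = 1; sign now +1
(37/3) = (1/3)   [reduce mod 3]
(1/3) = 1; final value = sign = +1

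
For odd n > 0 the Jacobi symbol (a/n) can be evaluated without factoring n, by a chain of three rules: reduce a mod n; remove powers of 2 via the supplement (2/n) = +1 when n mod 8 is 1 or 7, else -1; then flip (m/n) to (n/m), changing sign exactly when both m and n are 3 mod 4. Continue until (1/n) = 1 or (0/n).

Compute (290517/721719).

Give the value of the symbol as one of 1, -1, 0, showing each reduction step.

0

reciprocity: (290517/721719) = +1·(721719/290517) since 290517 mod 4 = 1, 721719 mod 4 = 3; sign now +1
(721719/290517) = (140685/290517)   [reduce mod 290517]
reciprocity: (140685/290517) = +1·(290517/140685) since 140685 mod 4 = 1, 290517 mod 4 = 1; sign now +1
(290517/140685) = (9147/140685)   [reduce mod 140685]
reciprocity: (9147/140685) = +1·(140685/9147) since 9147 mod 4 = 3, 140685 mod 4 = 1; sign now +1
(140685/9147) = (3480/9147)   [reduce mod 9147]
3480 = 2^3·435; (2/9147) = -1 since 9147 mod 8 = 3, so (3480/9147) = (-1)^3·(435/9147); sign now -1
reciprocity: (435/9147) = -1·(9147/435) since 435 mod 4 = 3, 9147 mod 4 = 3; sign now +1
(9147/435) = (12/435)   [reduce mod 435]
12 = 2^2·3; (2/435) = -1 since 435 mod 8 = 3, so (12/435) = (-1)^2·(3/435); sign now +1
reciprocity: (3/435) = -1·(435/3) since 3 mod 4 = 3, 435 mod 4 = 3; sign now -1
(435/3) = (0/3)   [reduce mod 3]
(0/3) = 0   [gcd(a, n) > 1]; final value = 0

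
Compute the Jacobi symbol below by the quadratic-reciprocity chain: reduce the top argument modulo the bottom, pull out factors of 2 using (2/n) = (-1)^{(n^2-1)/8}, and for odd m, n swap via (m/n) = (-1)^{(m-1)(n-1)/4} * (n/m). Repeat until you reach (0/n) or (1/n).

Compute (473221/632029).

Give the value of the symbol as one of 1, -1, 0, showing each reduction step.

flip (473221/632029) -> (632029/473221): both odd, 473221 mod 4 = 1, 632029 mod 4 = 1, so the flip contributes +1; sign now +1
(632029/473221): 632029 mod 473221 = 158808, so (632029/473221) = (158808/473221)
factor out 2^3: 158808 = 2^3·19851; with 473221 mod 8 = 5, (2/473221) = -1; sign now -1; continue with (19851/473221)
flip (19851/473221) -> (473221/19851): both odd, 19851 mod 4 = 3, 473221 mod 4 = 1, so the flip contributes +1; sign now -1
(473221/19851): 473221 mod 19851 = 16648, so (473221/19851) = (16648/19851)
factor out 2^3: 16648 = 2^3·2081; with 19851 mod 8 = 3, (2/19851) = -1; sign now +1; continue with (2081/19851)
flip (2081/19851) -> (19851/2081): both odd, 2081 mod 4 = 1, 19851 mod 4 = 3, so the flip contributes +1; sign now +1
(19851/2081): 19851 mod 2081 = 1122, so (19851/2081) = (1122/2081)
factor out 2^1: 1122 = 2^1·561; with 2081 mod 8 = 1, (2/2081) = +1; sign now +1; continue with (561/2081)
flip (561/2081) -> (2081/561): both odd, 561 mod 4 = 1, 2081 mod 4 = 1, so the flip contributes +1; sign now +1
(2081/561): 2081 mod 561 = 398, so (2081/561) = (398/561)
factor out 2^1: 398 = 2^1·199; with 561 mod 8 = 1, (2/561) = +1; sign now +1; continue with (199/561)
flip (199/561) -> (561/199): both odd, 199 mod 4 = 3, 561 mod 4 = 1, so the flip contributes +1; sign now +1
(561/199): 561 mod 199 = 163, so (561/199) = (163/199)
flip (163/199) -> (199/163): both odd, 163 mod 4 = 3, 199 mod 4 = 3, so the flip contributes -1; sign now -1
(199/163): 199 mod 163 = 36, so (199/163) = (36/163)
factor out 2^2: 36 = 2^2·9; with 163 mod 8 = 3, (2/163) = -1; sign now -1; continue with (9/163)
flip (9/163) -> (163/9): both odd, 9 mod 4 = 1, 163 mod 4 = 3, so the flip contributes +1; sign now -1
(163/9): 163 mod 9 = 1, so (163/9) = (1/9)
reached (1/9) = 1, so the symbol is -1

-1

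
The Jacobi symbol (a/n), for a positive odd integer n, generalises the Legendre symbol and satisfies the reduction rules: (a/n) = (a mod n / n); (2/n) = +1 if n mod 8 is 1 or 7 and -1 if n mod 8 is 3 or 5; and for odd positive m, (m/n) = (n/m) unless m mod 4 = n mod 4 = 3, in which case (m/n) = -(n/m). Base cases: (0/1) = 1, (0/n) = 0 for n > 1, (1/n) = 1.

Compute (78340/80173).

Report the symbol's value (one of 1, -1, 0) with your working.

1

78340 = 2^2·19585; (2/80173) = -1 since 80173 mod 8 = 5, so (78340/80173) = (-1)^2·(19585/80173); sign now +1
reciprocity: (19585/80173) = +1·(80173/19585) since 19585 mod 4 = 1, 80173 mod 4 = 1; sign now +1
(80173/19585) = (1833/19585)   [reduce mod 19585]
reciprocity: (1833/19585) = +1·(19585/1833) since 1833 mod 4 = 1, 19585 mod 4 = 1; sign now +1
(19585/1833) = (1255/1833)   [reduce mod 1833]
reciprocity: (1255/1833) = +1·(1833/1255) since 1255 mod 4 = 3, 1833 mod 4 = 1; sign now +1
(1833/1255) = (578/1255)   [reduce mod 1255]
578 = 2^1·289; (2/1255) = +1 since 1255 mod 8 = 7, so (578/1255) = (+1)^1·(289/1255); sign now +1
reciprocity: (289/1255) = +1·(1255/289) since 289 mod 4 = 1, 1255 mod 4 = 3; sign now +1
(1255/289) = (99/289)   [reduce mod 289]
reciprocity: (99/289) = +1·(289/99) since 99 mod 4 = 3, 289 mod 4 = 1; sign now +1
(289/99) = (91/99)   [reduce mod 99]
reciprocity: (91/99) = -1·(99/91) since 91 mod 4 = 3, 99 mod 4 = 3; sign now -1
(99/91) = (8/91)   [reduce mod 91]
8 = 2^3·1; (2/91) = -1 since 91 mod 8 = 3, so (8/91) = (-1)^3·(1/91); sign now +1
(1/91) = 1; final value = sign = +1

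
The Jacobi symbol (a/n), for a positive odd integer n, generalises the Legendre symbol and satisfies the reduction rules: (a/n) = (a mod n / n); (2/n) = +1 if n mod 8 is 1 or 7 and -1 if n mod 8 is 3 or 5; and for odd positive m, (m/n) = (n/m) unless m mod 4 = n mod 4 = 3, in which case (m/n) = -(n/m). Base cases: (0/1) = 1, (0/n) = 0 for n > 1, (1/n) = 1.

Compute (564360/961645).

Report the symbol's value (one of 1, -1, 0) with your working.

0

factor out 2^3: 564360 = 2^3·70545; with 961645 mod 8 = 5, (2/961645) = -1; sign now -1; continue with (70545/961645)
flip (70545/961645) -> (961645/70545): both odd, 70545 mod 4 = 1, 961645 mod 4 = 1, so the flip contributes +1; sign now -1
(961645/70545): 961645 mod 70545 = 44560, so (961645/70545) = (44560/70545)
factor out 2^4: 44560 = 2^4·2785; with 70545 mod 8 = 1, (2/70545) = +1; sign now -1; continue with (2785/70545)
flip (2785/70545) -> (70545/2785): both odd, 2785 mod 4 = 1, 70545 mod 4 = 1, so the flip contributes +1; sign now -1
(70545/2785): 70545 mod 2785 = 920, so (70545/2785) = (920/2785)
factor out 2^3: 920 = 2^3·115; with 2785 mod 8 = 1, (2/2785) = +1; sign now -1; continue with (115/2785)
flip (115/2785) -> (2785/115): both odd, 115 mod 4 = 3, 2785 mod 4 = 1, so the flip contributes +1; sign now -1
(2785/115): 2785 mod 115 = 25, so (2785/115) = (25/115)
flip (25/115) -> (115/25): both odd, 25 mod 4 = 1, 115 mod 4 = 3, so the flip contributes +1; sign now -1
(115/25): 115 mod 25 = 15, so (115/25) = (15/25)
flip (15/25) -> (25/15): both odd, 15 mod 4 = 3, 25 mod 4 = 1, so the flip contributes +1; sign now -1
(25/15): 25 mod 15 = 10, so (25/15) = (10/15)
factor out 2^1: 10 = 2^1·5; with 15 mod 8 = 7, (2/15) = +1; sign now -1; continue with (5/15)
flip (5/15) -> (15/5): both odd, 5 mod 4 = 1, 15 mod 4 = 3, so the flip contributes +1; sign now -1
(15/5): 15 mod 5 = 0, so (15/5) = (0/5)
reached (0/5); gcd(a, n) > 1, so (0/5) = 0 and the symbol is 0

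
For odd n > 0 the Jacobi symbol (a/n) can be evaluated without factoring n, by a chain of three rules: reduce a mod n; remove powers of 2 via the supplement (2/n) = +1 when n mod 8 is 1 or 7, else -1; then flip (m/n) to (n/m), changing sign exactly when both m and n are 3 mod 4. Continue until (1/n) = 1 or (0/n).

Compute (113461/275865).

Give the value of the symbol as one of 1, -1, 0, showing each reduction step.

reciprocity: (113461/275865) = +1·(275865/113461) since 113461 mod 4 = 1, 275865 mod 4 = 1; sign now +1
(275865/113461) = (48943/113461)   [reduce mod 113461]
reciprocity: (48943/113461) = +1·(113461/48943) since 48943 mod 4 = 3, 113461 mod 4 = 1; sign now +1
(113461/48943) = (15575/48943)   [reduce mod 48943]
reciprocity: (15575/48943) = -1·(48943/15575) since 15575 mod 4 = 3, 48943 mod 4 = 3; sign now -1
(48943/15575) = (2218/15575)   [reduce mod 15575]
2218 = 2^1·1109; (2/15575) = +1 since 15575 mod 8 = 7, so (2218/15575) = (+1)^1·(1109/15575); sign now -1
reciprocity: (1109/15575) = +1·(15575/1109) since 1109 mod 4 = 1, 15575 mod 4 = 3; sign now -1
(15575/1109) = (49/1109)   [reduce mod 1109]
reciprocity: (49/1109) = +1·(1109/49) since 49 mod 4 = 1, 1109 mod 4 = 1; sign now -1
(1109/49) = (31/49)   [reduce mod 49]
reciprocity: (31/49) = +1·(49/31) since 31 mod 4 = 3, 49 mod 4 = 1; sign now -1
(49/31) = (18/31)   [reduce mod 31]
18 = 2^1·9; (2/31) = +1 since 31 mod 8 = 7, so (18/31) = (+1)^1·(9/31); sign now -1
reciprocity: (9/31) = +1·(31/9) since 9 mod 4 = 1, 31 mod 4 = 3; sign now -1
(31/9) = (4/9)   [reduce mod 9]
4 = 2^2·1; (2/9) = +1 since 9 mod 8 = 1, so (4/9) = (+1)^2·(1/9); sign now -1
(1/9) = 1; final value = sign = -1

-1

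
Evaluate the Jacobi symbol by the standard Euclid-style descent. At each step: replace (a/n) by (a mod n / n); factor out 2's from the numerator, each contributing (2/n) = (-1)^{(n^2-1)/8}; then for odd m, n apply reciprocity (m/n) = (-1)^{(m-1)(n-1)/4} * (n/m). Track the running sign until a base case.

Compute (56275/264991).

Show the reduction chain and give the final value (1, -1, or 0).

1

reciprocity: (56275/264991) = -1·(264991/56275) since 56275 mod 4 = 3, 264991 mod 4 = 3; sign now -1
(264991/56275) = (39891/56275)   [reduce mod 56275]
reciprocity: (39891/56275) = -1·(56275/39891) since 39891 mod 4 = 3, 56275 mod 4 = 3; sign now +1
(56275/39891) = (16384/39891)   [reduce mod 39891]
16384 = 2^14·1; (2/39891) = -1 since 39891 mod 8 = 3, so (16384/39891) = (-1)^14·(1/39891); sign now +1
(1/39891) = 1; final value = sign = +1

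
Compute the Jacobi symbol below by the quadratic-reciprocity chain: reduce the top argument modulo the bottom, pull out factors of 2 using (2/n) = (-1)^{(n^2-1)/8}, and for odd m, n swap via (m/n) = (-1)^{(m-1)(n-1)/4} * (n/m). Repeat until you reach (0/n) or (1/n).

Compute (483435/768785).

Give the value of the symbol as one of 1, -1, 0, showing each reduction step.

0

flip (483435/768785) -> (768785/483435): both odd, 483435 mod 4 = 3, 768785 mod 4 = 1, so the flip contributes +1; sign now +1
(768785/483435): 768785 mod 483435 = 285350, so (768785/483435) = (285350/483435)
factor out 2^1: 285350 = 2^1·142675; with 483435 mod 8 = 3, (2/483435) = -1; sign now -1; continue with (142675/483435)
flip (142675/483435) -> (483435/142675): both odd, 142675 mod 4 = 3, 483435 mod 4 = 3, so the flip contributes -1; sign now +1
(483435/142675): 483435 mod 142675 = 55410, so (483435/142675) = (55410/142675)
factor out 2^1: 55410 = 2^1·27705; with 142675 mod 8 = 3, (2/142675) = -1; sign now -1; continue with (27705/142675)
flip (27705/142675) -> (142675/27705): both odd, 27705 mod 4 = 1, 142675 mod 4 = 3, so the flip contributes +1; sign now -1
(142675/27705): 142675 mod 27705 = 4150, so (142675/27705) = (4150/27705)
factor out 2^1: 4150 = 2^1·2075; with 27705 mod 8 = 1, (2/27705) = +1; sign now -1; continue with (2075/27705)
flip (2075/27705) -> (27705/2075): both odd, 2075 mod 4 = 3, 27705 mod 4 = 1, so the flip contributes +1; sign now -1
(27705/2075): 27705 mod 2075 = 730, so (27705/2075) = (730/2075)
factor out 2^1: 730 = 2^1·365; with 2075 mod 8 = 3, (2/2075) = -1; sign now +1; continue with (365/2075)
flip (365/2075) -> (2075/365): both odd, 365 mod 4 = 1, 2075 mod 4 = 3, so the flip contributes +1; sign now +1
(2075/365): 2075 mod 365 = 250, so (2075/365) = (250/365)
factor out 2^1: 250 = 2^1·125; with 365 mod 8 = 5, (2/365) = -1; sign now -1; continue with (125/365)
flip (125/365) -> (365/125): both odd, 125 mod 4 = 1, 365 mod 4 = 1, so the flip contributes +1; sign now -1
(365/125): 365 mod 125 = 115, so (365/125) = (115/125)
flip (115/125) -> (125/115): both odd, 115 mod 4 = 3, 125 mod 4 = 1, so the flip contributes +1; sign now -1
(125/115): 125 mod 115 = 10, so (125/115) = (10/115)
factor out 2^1: 10 = 2^1·5; with 115 mod 8 = 3, (2/115) = -1; sign now +1; continue with (5/115)
flip (5/115) -> (115/5): both odd, 5 mod 4 = 1, 115 mod 4 = 3, so the flip contributes +1; sign now +1
(115/5): 115 mod 5 = 0, so (115/5) = (0/5)
reached (0/5); gcd(a, n) > 1, so (0/5) = 0 and the symbol is 0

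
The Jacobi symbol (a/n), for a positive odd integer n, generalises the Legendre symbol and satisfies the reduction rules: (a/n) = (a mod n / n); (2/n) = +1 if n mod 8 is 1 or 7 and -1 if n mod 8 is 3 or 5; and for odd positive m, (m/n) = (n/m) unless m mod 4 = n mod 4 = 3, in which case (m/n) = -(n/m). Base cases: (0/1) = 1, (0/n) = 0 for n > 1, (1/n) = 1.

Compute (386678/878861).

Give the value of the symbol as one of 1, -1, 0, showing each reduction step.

386678 = 2^1·193339; (2/878861) = -1 since 878861 mod 8 = 5, so (386678/878861) = (-1)^1·(193339/878861); sign now -1
reciprocity: (193339/878861) = +1·(878861/193339) since 193339 mod 4 = 3, 878861 mod 4 = 1; sign now -1
(878861/193339) = (105505/193339)   [reduce mod 193339]
reciprocity: (105505/193339) = +1·(193339/105505) since 105505 mod 4 = 1, 193339 mod 4 = 3; sign now -1
(193339/105505) = (87834/105505)   [reduce mod 105505]
87834 = 2^1·43917; (2/105505) = +1 since 105505 mod 8 = 1, so (87834/105505) = (+1)^1·(43917/105505); sign now -1
reciprocity: (43917/105505) = +1·(105505/43917) since 43917 mod 4 = 1, 105505 mod 4 = 1; sign now -1
(105505/43917) = (17671/43917)   [reduce mod 43917]
reciprocity: (17671/43917) = +1·(43917/17671) since 17671 mod 4 = 3, 43917 mod 4 = 1; sign now -1
(43917/17671) = (8575/17671)   [reduce mod 17671]
reciprocity: (8575/17671) = -1·(17671/8575) since 8575 mod 4 = 3, 17671 mod 4 = 3; sign now +1
(17671/8575) = (521/8575)   [reduce mod 8575]
reciprocity: (521/8575) = +1·(8575/521) since 521 mod 4 = 1, 8575 mod 4 = 3; sign now +1
(8575/521) = (239/521)   [reduce mod 521]
reciprocity: (239/521) = +1·(521/239) since 239 mod 4 = 3, 521 mod 4 = 1; sign now +1
(521/239) = (43/239)   [reduce mod 239]
reciprocity: (43/239) = -1·(239/43) since 43 mod 4 = 3, 239 mod 4 = 3; sign now -1
(239/43) = (24/43)   [reduce mod 43]
24 = 2^3·3; (2/43) = -1 since 43 mod 8 = 3, so (24/43) = (-1)^3·(3/43); sign now +1
reciprocity: (3/43) = -1·(43/3) since 3 mod 4 = 3, 43 mod 4 = 3; sign now -1
(43/3) = (1/3)   [reduce mod 3]
(1/3) = 1; final value = sign = -1

-1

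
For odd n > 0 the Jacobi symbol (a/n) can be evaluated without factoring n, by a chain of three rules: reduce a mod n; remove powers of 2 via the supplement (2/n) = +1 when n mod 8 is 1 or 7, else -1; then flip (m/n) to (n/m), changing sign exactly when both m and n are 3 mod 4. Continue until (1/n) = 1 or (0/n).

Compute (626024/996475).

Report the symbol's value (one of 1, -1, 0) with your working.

626024 = 2^3·78253; (2/996475) = -1 since 996475 mod 8 = 3, so (626024/996475) = (-1)^3·(78253/996475); sign now -1
reciprocity: (78253/996475) = +1·(996475/78253) since 78253 mod 4 = 1, 996475 mod 4 = 3; sign now -1
(996475/78253) = (57439/78253)   [reduce mod 78253]
reciprocity: (57439/78253) = +1·(78253/57439) since 57439 mod 4 = 3, 78253 mod 4 = 1; sign now -1
(78253/57439) = (20814/57439)   [reduce mod 57439]
20814 = 2^1·10407; (2/57439) = +1 since 57439 mod 8 = 7, so (20814/57439) = (+1)^1·(10407/57439); sign now -1
reciprocity: (10407/57439) = -1·(57439/10407) since 10407 mod 4 = 3, 57439 mod 4 = 3; sign now +1
(57439/10407) = (5404/10407)   [reduce mod 10407]
5404 = 2^2·1351; (2/10407) = +1 since 10407 mod 8 = 7, so (5404/10407) = (+1)^2·(1351/10407); sign now +1
reciprocity: (1351/10407) = -1·(10407/1351) since 1351 mod 4 = 3, 10407 mod 4 = 3; sign now -1
(10407/1351) = (950/1351)   [reduce mod 1351]
950 = 2^1·475; (2/1351) = +1 since 1351 mod 8 = 7, so (950/1351) = (+1)^1·(475/1351); sign now -1
reciprocity: (475/1351) = -1·(1351/475) since 475 mod 4 = 3, 1351 mod 4 = 3; sign now +1
(1351/475) = (401/475)   [reduce mod 475]
reciprocity: (401/475) = +1·(475/401) since 401 mod 4 = 1, 475 mod 4 = 3; sign now +1
(475/401) = (74/401)   [reduce mod 401]
74 = 2^1·37; (2/401) = +1 since 401 mod 8 = 1, so (74/401) = (+1)^1·(37/401); sign now +1
reciprocity: (37/401) = +1·(401/37) since 37 mod 4 = 1, 401 mod 4 = 1; sign now +1
(401/37) = (31/37)   [reduce mod 37]
reciprocity: (31/37) = +1·(37/31) since 31 mod 4 = 3, 37 mod 4 = 1; sign now +1
(37/31) = (6/31)   [reduce mod 31]
6 = 2^1·3; (2/31) = +1 since 31 mod 8 = 7, so (6/31) = (+1)^1·(3/31); sign now +1
reciprocity: (3/31) = -1·(31/3) since 3 mod 4 = 3, 31 mod 4 = 3; sign now -1
(31/3) = (1/3)   [reduce mod 3]
(1/3) = 1; final value = sign = -1

-1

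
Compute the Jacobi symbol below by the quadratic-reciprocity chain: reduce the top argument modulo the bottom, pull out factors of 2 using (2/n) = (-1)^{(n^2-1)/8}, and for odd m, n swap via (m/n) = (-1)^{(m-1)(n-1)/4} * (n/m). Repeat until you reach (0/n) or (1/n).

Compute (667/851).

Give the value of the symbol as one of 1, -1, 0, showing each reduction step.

reciprocity: (667/851) = -1·(851/667) since 667 mod 4 = 3, 851 mod 4 = 3; sign now -1
(851/667) = (184/667)   [reduce mod 667]
184 = 2^3·23; (2/667) = -1 since 667 mod 8 = 3, so (184/667) = (-1)^3·(23/667); sign now +1
reciprocity: (23/667) = -1·(667/23) since 23 mod 4 = 3, 667 mod 4 = 3; sign now -1
(667/23) = (0/23)   [reduce mod 23]
(0/23) = 0   [gcd(a, n) > 1]; final value = 0

0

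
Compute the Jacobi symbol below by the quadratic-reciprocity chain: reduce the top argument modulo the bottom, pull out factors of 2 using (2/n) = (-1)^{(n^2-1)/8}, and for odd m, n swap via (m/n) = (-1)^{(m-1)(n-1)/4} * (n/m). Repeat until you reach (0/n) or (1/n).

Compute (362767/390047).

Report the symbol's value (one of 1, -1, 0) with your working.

1

reciprocity: (362767/390047) = -1·(390047/362767) since 362767 mod 4 = 3, 390047 mod 4 = 3; sign now -1
(390047/362767) = (27280/362767)   [reduce mod 362767]
27280 = 2^4·1705; (2/362767) = +1 since 362767 mod 8 = 7, so (27280/362767) = (+1)^4·(1705/362767); sign now -1
reciprocity: (1705/362767) = +1·(362767/1705) since 1705 mod 4 = 1, 362767 mod 4 = 3; sign now -1
(362767/1705) = (1307/1705)   [reduce mod 1705]
reciprocity: (1307/1705) = +1·(1705/1307) since 1307 mod 4 = 3, 1705 mod 4 = 1; sign now -1
(1705/1307) = (398/1307)   [reduce mod 1307]
398 = 2^1·199; (2/1307) = -1 since 1307 mod 8 = 3, so (398/1307) = (-1)^1·(199/1307); sign now +1
reciprocity: (199/1307) = -1·(1307/199) since 199 mod 4 = 3, 1307 mod 4 = 3; sign now -1
(1307/199) = (113/199)   [reduce mod 199]
reciprocity: (113/199) = +1·(199/113) since 113 mod 4 = 1, 199 mod 4 = 3; sign now -1
(199/113) = (86/113)   [reduce mod 113]
86 = 2^1·43; (2/113) = +1 since 113 mod 8 = 1, so (86/113) = (+1)^1·(43/113); sign now -1
reciprocity: (43/113) = +1·(113/43) since 43 mod 4 = 3, 113 mod 4 = 1; sign now -1
(113/43) = (27/43)   [reduce mod 43]
reciprocity: (27/43) = -1·(43/27) since 27 mod 4 = 3, 43 mod 4 = 3; sign now +1
(43/27) = (16/27)   [reduce mod 27]
16 = 2^4·1; (2/27) = -1 since 27 mod 8 = 3, so (16/27) = (-1)^4·(1/27); sign now +1
(1/27) = 1; final value = sign = +1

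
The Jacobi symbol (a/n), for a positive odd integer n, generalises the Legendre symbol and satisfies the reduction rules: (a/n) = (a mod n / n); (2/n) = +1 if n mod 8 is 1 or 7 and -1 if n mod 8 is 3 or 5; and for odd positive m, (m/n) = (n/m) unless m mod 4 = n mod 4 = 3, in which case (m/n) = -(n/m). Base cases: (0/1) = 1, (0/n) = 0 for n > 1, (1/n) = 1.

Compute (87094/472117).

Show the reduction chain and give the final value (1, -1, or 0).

-1

87094 = 2^1·43547; (2/472117) = -1 since 472117 mod 8 = 5, so (87094/472117) = (-1)^1·(43547/472117); sign now -1
reciprocity: (43547/472117) = +1·(472117/43547) since 43547 mod 4 = 3, 472117 mod 4 = 1; sign now -1
(472117/43547) = (36647/43547)   [reduce mod 43547]
reciprocity: (36647/43547) = -1·(43547/36647) since 36647 mod 4 = 3, 43547 mod 4 = 3; sign now +1
(43547/36647) = (6900/36647)   [reduce mod 36647]
6900 = 2^2·1725; (2/36647) = +1 since 36647 mod 8 = 7, so (6900/36647) = (+1)^2·(1725/36647); sign now +1
reciprocity: (1725/36647) = +1·(36647/1725) since 1725 mod 4 = 1, 36647 mod 4 = 3; sign now +1
(36647/1725) = (422/1725)   [reduce mod 1725]
422 = 2^1·211; (2/1725) = -1 since 1725 mod 8 = 5, so (422/1725) = (-1)^1·(211/1725); sign now -1
reciprocity: (211/1725) = +1·(1725/211) since 211 mod 4 = 3, 1725 mod 4 = 1; sign now -1
(1725/211) = (37/211)   [reduce mod 211]
reciprocity: (37/211) = +1·(211/37) since 37 mod 4 = 1, 211 mod 4 = 3; sign now -1
(211/37) = (26/37)   [reduce mod 37]
26 = 2^1·13; (2/37) = -1 since 37 mod 8 = 5, so (26/37) = (-1)^1·(13/37); sign now +1
reciprocity: (13/37) = +1·(37/13) since 13 mod 4 = 1, 37 mod 4 = 1; sign now +1
(37/13) = (11/13)   [reduce mod 13]
reciprocity: (11/13) = +1·(13/11) since 11 mod 4 = 3, 13 mod 4 = 1; sign now +1
(13/11) = (2/11)   [reduce mod 11]
2 = 2^1·1; (2/11) = -1 since 11 mod 8 = 3, so (2/11) = (-1)^1·(1/11); sign now -1
(1/11) = 1; final value = sign = -1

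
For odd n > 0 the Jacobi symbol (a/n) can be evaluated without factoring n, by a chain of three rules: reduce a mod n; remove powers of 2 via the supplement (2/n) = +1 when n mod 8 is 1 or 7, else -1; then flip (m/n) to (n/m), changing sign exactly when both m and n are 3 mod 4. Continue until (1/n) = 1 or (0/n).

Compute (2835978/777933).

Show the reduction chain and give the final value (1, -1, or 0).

0

(2835978/777933): 2835978 mod 777933 = 502179, so (2835978/777933) = (502179/777933)
flip (502179/777933) -> (777933/502179): both odd, 502179 mod 4 = 3, 777933 mod 4 = 1, so the flip contributes +1; sign now +1
(777933/502179): 777933 mod 502179 = 275754, so (777933/502179) = (275754/502179)
factor out 2^1: 275754 = 2^1·137877; with 502179 mod 8 = 3, (2/502179) = -1; sign now -1; continue with (137877/502179)
flip (137877/502179) -> (502179/137877): both odd, 137877 mod 4 = 1, 502179 mod 4 = 3, so the flip contributes +1; sign now -1
(502179/137877): 502179 mod 137877 = 88548, so (502179/137877) = (88548/137877)
factor out 2^2: 88548 = 2^2·22137; with 137877 mod 8 = 5, (2/137877) = -1; sign now -1; continue with (22137/137877)
flip (22137/137877) -> (137877/22137): both odd, 22137 mod 4 = 1, 137877 mod 4 = 1, so the flip contributes +1; sign now -1
(137877/22137): 137877 mod 22137 = 5055, so (137877/22137) = (5055/22137)
flip (5055/22137) -> (22137/5055): both odd, 5055 mod 4 = 3, 22137 mod 4 = 1, so the flip contributes +1; sign now -1
(22137/5055): 22137 mod 5055 = 1917, so (22137/5055) = (1917/5055)
flip (1917/5055) -> (5055/1917): both odd, 1917 mod 4 = 1, 5055 mod 4 = 3, so the flip contributes +1; sign now -1
(5055/1917): 5055 mod 1917 = 1221, so (5055/1917) = (1221/1917)
flip (1221/1917) -> (1917/1221): both odd, 1221 mod 4 = 1, 1917 mod 4 = 1, so the flip contributes +1; sign now -1
(1917/1221): 1917 mod 1221 = 696, so (1917/1221) = (696/1221)
factor out 2^3: 696 = 2^3·87; with 1221 mod 8 = 5, (2/1221) = -1; sign now +1; continue with (87/1221)
flip (87/1221) -> (1221/87): both odd, 87 mod 4 = 3, 1221 mod 4 = 1, so the flip contributes +1; sign now +1
(1221/87): 1221 mod 87 = 3, so (1221/87) = (3/87)
flip (3/87) -> (87/3): both odd, 3 mod 4 = 3, 87 mod 4 = 3, so the flip contributes -1; sign now -1
(87/3): 87 mod 3 = 0, so (87/3) = (0/3)
reached (0/3); gcd(a, n) > 1, so (0/3) = 0 and the symbol is 0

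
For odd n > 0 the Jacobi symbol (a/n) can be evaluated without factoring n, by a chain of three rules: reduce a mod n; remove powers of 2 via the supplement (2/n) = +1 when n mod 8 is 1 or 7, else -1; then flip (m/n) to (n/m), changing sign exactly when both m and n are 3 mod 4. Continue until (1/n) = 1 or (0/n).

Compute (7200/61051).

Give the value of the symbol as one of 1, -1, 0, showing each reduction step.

-1

factor out 2^5: 7200 = 2^5·225; with 61051 mod 8 = 3, (2/61051) = -1; sign now -1; continue with (225/61051)
flip (225/61051) -> (61051/225): both odd, 225 mod 4 = 1, 61051 mod 4 = 3, so the flip contributes +1; sign now -1
(61051/225): 61051 mod 225 = 76, so (61051/225) = (76/225)
factor out 2^2: 76 = 2^2·19; with 225 mod 8 = 1, (2/225) = +1; sign now -1; continue with (19/225)
flip (19/225) -> (225/19): both odd, 19 mod 4 = 3, 225 mod 4 = 1, so the flip contributes +1; sign now -1
(225/19): 225 mod 19 = 16, so (225/19) = (16/19)
factor out 2^4: 16 = 2^4·1; with 19 mod 8 = 3, (2/19) = -1; sign now -1; continue with (1/19)
reached (1/19) = 1, so the symbol is -1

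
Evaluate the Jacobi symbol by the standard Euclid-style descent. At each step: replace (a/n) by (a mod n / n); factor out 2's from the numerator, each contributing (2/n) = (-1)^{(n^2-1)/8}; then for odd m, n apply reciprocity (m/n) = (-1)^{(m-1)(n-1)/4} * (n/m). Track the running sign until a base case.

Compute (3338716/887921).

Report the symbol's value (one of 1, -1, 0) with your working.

(3338716/887921) = (674953/887921)   [reduce mod 887921]
reciprocity: (674953/887921) = +1·(887921/674953) since 674953 mod 4 = 1, 887921 mod 4 = 1; sign now +1
(887921/674953) = (212968/674953)   [reduce mod 674953]
212968 = 2^3·26621; (2/674953) = +1 since 674953 mod 8 = 1, so (212968/674953) = (+1)^3·(26621/674953); sign now +1
reciprocity: (26621/674953) = +1·(674953/26621) since 26621 mod 4 = 1, 674953 mod 4 = 1; sign now +1
(674953/26621) = (9428/26621)   [reduce mod 26621]
9428 = 2^2·2357; (2/26621) = -1 since 26621 mod 8 = 5, so (9428/26621) = (-1)^2·(2357/26621); sign now +1
reciprocity: (2357/26621) = +1·(26621/2357) since 2357 mod 4 = 1, 26621 mod 4 = 1; sign now +1
(26621/2357) = (694/2357)   [reduce mod 2357]
694 = 2^1·347; (2/2357) = -1 since 2357 mod 8 = 5, so (694/2357) = (-1)^1·(347/2357); sign now -1
reciprocity: (347/2357) = +1·(2357/347) since 347 mod 4 = 3, 2357 mod 4 = 1; sign now -1
(2357/347) = (275/347)   [reduce mod 347]
reciprocity: (275/347) = -1·(347/275) since 275 mod 4 = 3, 347 mod 4 = 3; sign now +1
(347/275) = (72/275)   [reduce mod 275]
72 = 2^3·9; (2/275) = -1 since 275 mod 8 = 3, so (72/275) = (-1)^3·(9/275); sign now -1
reciprocity: (9/275) = +1·(275/9) since 9 mod 4 = 1, 275 mod 4 = 3; sign now -1
(275/9) = (5/9)   [reduce mod 9]
reciprocity: (5/9) = +1·(9/5) since 5 mod 4 = 1, 9 mod 4 = 1; sign now -1
(9/5) = (4/5)   [reduce mod 5]
4 = 2^2·1; (2/5) = -1 since 5 mod 8 = 5, so (4/5) = (-1)^2·(1/5); sign now -1
(1/5) = 1; final value = sign = -1

-1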